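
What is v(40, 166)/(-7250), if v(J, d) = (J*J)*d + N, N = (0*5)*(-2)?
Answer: -5312/145 ≈ -36.634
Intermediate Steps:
N = 0 (N = 0*(-2) = 0)
v(J, d) = d*J² (v(J, d) = (J*J)*d + 0 = J²*d + 0 = d*J² + 0 = d*J²)
v(40, 166)/(-7250) = (166*40²)/(-7250) = (166*1600)*(-1/7250) = 265600*(-1/7250) = -5312/145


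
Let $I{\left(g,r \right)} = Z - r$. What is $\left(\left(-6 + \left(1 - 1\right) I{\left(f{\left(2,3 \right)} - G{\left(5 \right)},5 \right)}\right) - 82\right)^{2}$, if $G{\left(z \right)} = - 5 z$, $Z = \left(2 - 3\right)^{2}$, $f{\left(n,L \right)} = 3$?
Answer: $7744$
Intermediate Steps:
$Z = 1$ ($Z = \left(-1\right)^{2} = 1$)
$I{\left(g,r \right)} = 1 - r$
$\left(\left(-6 + \left(1 - 1\right) I{\left(f{\left(2,3 \right)} - G{\left(5 \right)},5 \right)}\right) - 82\right)^{2} = \left(\left(-6 + \left(1 - 1\right) \left(1 - 5\right)\right) - 82\right)^{2} = \left(\left(-6 + 0 \left(-4\right)\right) - 82\right)^{2} = \left(\left(-6 + 0\right) - 82\right)^{2} = \left(-6 - 82\right)^{2} = \left(-88\right)^{2} = 7744$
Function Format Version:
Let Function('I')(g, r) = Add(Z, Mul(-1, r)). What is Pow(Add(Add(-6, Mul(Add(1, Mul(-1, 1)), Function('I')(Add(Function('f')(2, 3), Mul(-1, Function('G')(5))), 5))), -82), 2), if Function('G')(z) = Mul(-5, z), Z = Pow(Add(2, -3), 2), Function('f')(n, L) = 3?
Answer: 7744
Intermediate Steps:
Z = 1 (Z = Pow(-1, 2) = 1)
Function('I')(g, r) = Add(1, Mul(-1, r))
Pow(Add(Add(-6, Mul(Add(1, Mul(-1, 1)), Function('I')(Add(Function('f')(2, 3), Mul(-1, Function('G')(5))), 5))), -82), 2) = Pow(Add(Add(-6, Mul(Add(1, Mul(-1, 1)), Add(1, Mul(-1, 5)))), -82), 2) = Pow(Add(Add(-6, Mul(Add(1, -1), Add(1, -5))), -82), 2) = Pow(Add(Add(-6, Mul(0, -4)), -82), 2) = Pow(Add(Add(-6, 0), -82), 2) = Pow(Add(-6, -82), 2) = Pow(-88, 2) = 7744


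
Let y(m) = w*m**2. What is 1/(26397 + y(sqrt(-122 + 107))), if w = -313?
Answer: 1/31092 ≈ 3.2163e-5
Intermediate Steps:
y(m) = -313*m**2
1/(26397 + y(sqrt(-122 + 107))) = 1/(26397 - 313*(sqrt(-122 + 107))**2) = 1/(26397 - 313*(sqrt(-15))**2) = 1/(26397 - 313*(I*sqrt(15))**2) = 1/(26397 - 313*(-15)) = 1/(26397 + 4695) = 1/31092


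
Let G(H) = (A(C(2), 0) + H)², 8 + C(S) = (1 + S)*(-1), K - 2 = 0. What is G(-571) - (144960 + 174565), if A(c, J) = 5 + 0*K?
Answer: 831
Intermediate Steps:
K = 2 (K = 2 + 0 = 2)
C(S) = -9 - S (C(S) = -8 + (1 + S)*(-1) = -8 + (-1 - S) = -9 - S)
A(c, J) = 5 (A(c, J) = 5 + 0*2 = 5 + 0 = 5)
G(H) = (5 + H)²
G(-571) - (144960 + 174565) = (5 - 571)² - (144960 + 174565) = (-566)² - 1*319525 = 320356 - 319525 = 831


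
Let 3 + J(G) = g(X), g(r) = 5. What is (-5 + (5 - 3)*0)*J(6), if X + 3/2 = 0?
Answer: -10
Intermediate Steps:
X = -3/2 (X = -3/2 + 0 = -3/2 ≈ -1.5000)
J(G) = 2 (J(G) = -3 + 5 = 2)
(-5 + (5 - 3)*0)*J(6) = (-5 + (5 - 3)*0)*2 = (-5 + 2*0)*2 = (-5 + 0)*2 = -5*2 = -10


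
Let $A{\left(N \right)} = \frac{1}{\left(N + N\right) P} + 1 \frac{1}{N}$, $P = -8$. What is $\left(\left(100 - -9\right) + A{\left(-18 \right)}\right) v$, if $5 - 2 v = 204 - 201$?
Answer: $\frac{10459}{96} \approx 108.95$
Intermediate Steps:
$A{\left(N \right)} = \frac{15}{16 N}$ ($A{\left(N \right)} = \frac{1}{\left(N + N\right) \left(-8\right)} + 1 \frac{1}{N} = \frac{1}{2 N} \left(- \frac{1}{8}\right) + \frac{1}{N} = - \frac{1}{16 N} + \frac{1}{N} = \frac{15}{16 N}$)
$v = 1$ ($v = \frac{5}{2} - \frac{204 - 201}{2} = \frac{5}{2} - \frac{3}{2} = 1$)
$\left(\left(100 - -9\right) + A{\left(-18 \right)}\right) v = \left(\left(100 - -9\right) + \frac{15}{16 \left(-18\right)}\right) 1 = \left(\left(100 + 9\right) + \frac{15}{16} \left(- \frac{1}{18}\right)\right) 1 = \left(109 - \frac{5}{96}\right) 1 = \frac{10459}{96} \cdot 1 = \frac{10459}{96}$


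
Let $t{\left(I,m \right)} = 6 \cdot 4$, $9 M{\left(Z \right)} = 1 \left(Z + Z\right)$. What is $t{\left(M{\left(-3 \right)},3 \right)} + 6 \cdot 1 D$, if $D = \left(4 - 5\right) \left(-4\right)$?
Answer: $48$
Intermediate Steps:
$D = 4$ ($D = \left(-1\right) \left(-4\right) = 4$)
$M{\left(Z \right)} = \frac{2 Z}{9}$ ($M{\left(Z \right)} = \frac{1 \left(Z + Z\right)}{9} = \frac{1 \cdot 2 Z}{9} = \frac{2 Z}{9}$)
$t{\left(I,m \right)} = 24$
$t{\left(M{\left(-3 \right)},3 \right)} + 6 \cdot 1 D = 24 + 6 \cdot 1 \cdot 4 = 24 + 6 \cdot 4 = 24 + 24 = 48$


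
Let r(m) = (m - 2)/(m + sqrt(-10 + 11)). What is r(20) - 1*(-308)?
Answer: 2162/7 ≈ 308.86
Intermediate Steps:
r(m) = (-2 + m)/(1 + m) (r(m) = (-2 + m)/(m + sqrt(1)) = (-2 + m)/(m + 1) = (-2 + m)/(1 + m))
r(20) - 1*(-308) = (-2 + 20)/(1 + 20) - 1*(-308) = 18/21 + 308 = (1/21)*18 + 308 = 6/7 + 308 = 2162/7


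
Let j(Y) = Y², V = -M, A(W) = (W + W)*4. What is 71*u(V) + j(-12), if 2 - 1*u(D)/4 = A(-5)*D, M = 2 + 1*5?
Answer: -78808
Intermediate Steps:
M = 7 (M = 2 + 5 = 7)
A(W) = 8*W (A(W) = (2*W)*4 = 8*W)
V = -7 (V = -1*7 = -7)
u(D) = 8 + 160*D (u(D) = 8 - 4*8*(-5)*D = 8 - (-160)*D = 8 + 160*D)
71*u(V) + j(-12) = 71*(8 + 160*(-7)) + (-12)² = 71*(8 - 1120) + 144 = 71*(-1112) + 144 = -78952 + 144 = -78808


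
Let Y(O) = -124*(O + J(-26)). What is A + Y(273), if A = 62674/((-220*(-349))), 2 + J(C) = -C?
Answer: -1413795583/38390 ≈ -36827.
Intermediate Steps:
J(C) = -2 - C
Y(O) = -2976 - 124*O (Y(O) = -124*(O + (-2 - 1*(-26))) = -124*(O + (-2 + 26)) = -124*(O + 24) = -124*(24 + O) = -2976 - 124*O)
A = 31337/38390 (A = 62674/76780 = 62674*(1/76780) = 31337/38390 ≈ 0.81628)
A + Y(273) = 31337/38390 + (-2976 - 124*273) = 31337/38390 + (-2976 - 33852) = 31337/38390 - 36828 = -1413795583/38390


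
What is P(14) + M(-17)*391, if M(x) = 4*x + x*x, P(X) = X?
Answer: 86425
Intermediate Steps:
M(x) = x² + 4*x (M(x) = 4*x + x² = x² + 4*x)
P(14) + M(-17)*391 = 14 - 17*(4 - 17)*391 = 14 - 17*(-13)*391 = 14 + 221*391 = 14 + 86411 = 86425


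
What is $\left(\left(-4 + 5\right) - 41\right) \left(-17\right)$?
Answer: $680$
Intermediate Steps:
$\left(\left(-4 + 5\right) - 41\right) \left(-17\right) = \left(1 - 41\right) \left(-17\right) = \left(-40\right) \left(-17\right) = 680$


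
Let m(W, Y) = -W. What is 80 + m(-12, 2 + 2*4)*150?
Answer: 1880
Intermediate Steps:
80 + m(-12, 2 + 2*4)*150 = 80 - 1*(-12)*150 = 80 + 12*150 = 80 + 1800 = 1880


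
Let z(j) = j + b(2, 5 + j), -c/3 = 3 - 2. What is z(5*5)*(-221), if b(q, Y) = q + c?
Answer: -5304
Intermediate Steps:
c = -3 (c = -3*(3 - 2) = -3*1 = -3)
b(q, Y) = -3 + q (b(q, Y) = q - 3 = -3 + q)
z(j) = -1 + j (z(j) = j + (-3 + 2) = j - 1 = -1 + j)
z(5*5)*(-221) = (-1 + 5*5)*(-221) = (-1 + 25)*(-221) = 24*(-221) = -5304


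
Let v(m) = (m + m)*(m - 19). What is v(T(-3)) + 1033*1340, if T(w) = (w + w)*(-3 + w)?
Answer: 1385444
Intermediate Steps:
T(w) = 2*w*(-3 + w) (T(w) = (2*w)*(-3 + w) = 2*w*(-3 + w))
v(m) = 2*m*(-19 + m) (v(m) = (2*m)*(-19 + m) = 2*m*(-19 + m))
v(T(-3)) + 1033*1340 = 2*(2*(-3)*(-3 - 3))*(-19 + 2*(-3)*(-3 - 3)) + 1033*1340 = 2*(2*(-3)*(-6))*(-19 + 2*(-3)*(-6)) + 1384220 = 2*36*(-19 + 36) + 1384220 = 2*36*17 + 1384220 = 1224 + 1384220 = 1385444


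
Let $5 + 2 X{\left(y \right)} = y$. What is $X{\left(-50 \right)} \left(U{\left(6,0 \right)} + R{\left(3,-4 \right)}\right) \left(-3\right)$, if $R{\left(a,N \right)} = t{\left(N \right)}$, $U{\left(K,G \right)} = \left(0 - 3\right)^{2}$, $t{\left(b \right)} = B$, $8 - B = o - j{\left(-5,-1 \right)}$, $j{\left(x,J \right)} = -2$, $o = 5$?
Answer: $825$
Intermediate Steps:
$X{\left(y \right)} = - \frac{5}{2} + \frac{y}{2}$
$B = 1$ ($B = 8 - \left(5 - -2\right) = 8 - \left(5 + 2\right) = 8 - 7 = 1$)
$t{\left(b \right)} = 1$
$U{\left(K,G \right)} = 9$ ($U{\left(K,G \right)} = \left(-3\right)^{2} = 9$)
$R{\left(a,N \right)} = 1$
$X{\left(-50 \right)} \left(U{\left(6,0 \right)} + R{\left(3,-4 \right)}\right) \left(-3\right) = \left(- \frac{5}{2} + \frac{1}{2} \left(-50\right)\right) \left(9 + 1\right) \left(-3\right) = \left(- \frac{5}{2} - 25\right) 10 \left(-3\right) = \left(- \frac{55}{2}\right) \left(-30\right) = 825$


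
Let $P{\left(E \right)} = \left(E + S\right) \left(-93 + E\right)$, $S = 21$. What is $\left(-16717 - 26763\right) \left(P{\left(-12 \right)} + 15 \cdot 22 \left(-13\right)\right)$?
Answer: $227617800$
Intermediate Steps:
$P{\left(E \right)} = \left(-93 + E\right) \left(21 + E\right)$ ($P{\left(E \right)} = \left(E + 21\right) \left(-93 + E\right) = \left(21 + E\right) \left(-93 + E\right) = \left(-93 + E\right) \left(21 + E\right)$)
$\left(-16717 - 26763\right) \left(P{\left(-12 \right)} + 15 \cdot 22 \left(-13\right)\right) = \left(-16717 - 26763\right) \left(\left(-1953 + \left(-12\right)^{2} - -864\right) + 15 \cdot 22 \left(-13\right)\right) = - 43480 \left(\left(-1953 + 144 + 864\right) + 330 \left(-13\right)\right) = - 43480 \left(-945 - 4290\right) = \left(-43480\right) \left(-5235\right) = 227617800$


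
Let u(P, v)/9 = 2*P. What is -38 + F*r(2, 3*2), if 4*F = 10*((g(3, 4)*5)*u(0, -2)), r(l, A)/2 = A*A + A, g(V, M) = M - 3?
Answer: -38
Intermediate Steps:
u(P, v) = 18*P (u(P, v) = 9*(2*P) = 18*P)
g(V, M) = -3 + M
r(l, A) = 2*A + 2*A**2 (r(l, A) = 2*(A*A + A) = 2*(A**2 + A) = 2*(A + A**2) = 2*A + 2*A**2)
F = 0 (F = (10*(((-3 + 4)*5)*(18*0)))/4 = (10*((1*5)*0))/4 = (10*(5*0))/4 = (10*0)/4 = (1/4)*0 = 0)
-38 + F*r(2, 3*2) = -38 + 0*(2*(3*2)*(1 + 3*2)) = -38 + 0*(2*6*(1 + 6)) = -38 + 0*(2*6*7) = -38 + 0*84 = -38 + 0 = -38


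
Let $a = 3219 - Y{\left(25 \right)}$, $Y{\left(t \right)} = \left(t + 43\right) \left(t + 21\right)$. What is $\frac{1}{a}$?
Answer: $\frac{1}{91} \approx 0.010989$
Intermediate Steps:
$Y{\left(t \right)} = \left(21 + t\right) \left(43 + t\right)$ ($Y{\left(t \right)} = \left(43 + t\right) \left(21 + t\right) = \left(21 + t\right) \left(43 + t\right)$)
$a = 91$ ($a = 3219 - \left(903 + 25^{2} + 64 \cdot 25\right) = 3219 - \left(903 + 625 + 1600\right) = 3219 - 3128 = 91$)
$\frac{1}{a} = \frac{1}{91}$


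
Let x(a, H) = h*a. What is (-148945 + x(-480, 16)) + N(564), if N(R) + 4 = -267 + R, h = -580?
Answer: 129748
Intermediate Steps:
N(R) = -271 + R (N(R) = -4 + (-267 + R) = -271 + R)
x(a, H) = -580*a
(-148945 + x(-480, 16)) + N(564) = (-148945 - 580*(-480)) + (-271 + 564) = (-148945 + 278400) + 293 = 129455 + 293 = 129748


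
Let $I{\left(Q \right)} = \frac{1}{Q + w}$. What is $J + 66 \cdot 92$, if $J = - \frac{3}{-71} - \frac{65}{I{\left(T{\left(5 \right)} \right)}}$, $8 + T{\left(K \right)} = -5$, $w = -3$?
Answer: $\frac{504955}{71} \approx 7112.0$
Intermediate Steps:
$T{\left(K \right)} = -13$ ($T{\left(K \right)} = -8 - 5 = -13$)
$I{\left(Q \right)} = \frac{1}{-3 + Q}$ ($I{\left(Q \right)} = \frac{1}{Q - 3} = \frac{1}{-3 + Q}$)
$J = \frac{73843}{71}$ ($J = - \frac{3}{-71} - \frac{65}{\frac{1}{-3 - 13}} = \left(-3\right) \left(- \frac{1}{71}\right) - \frac{65}{\frac{1}{-16}} = \frac{3}{71} - \frac{65}{- \frac{1}{16}} = \frac{3}{71} - -1040 = \frac{3}{71} + 1040 = \frac{73843}{71} \approx 1040.0$)
$J + 66 \cdot 92 = \frac{73843}{71} + 66 \cdot 92 = \frac{73843}{71} + 6072 = \frac{504955}{71}$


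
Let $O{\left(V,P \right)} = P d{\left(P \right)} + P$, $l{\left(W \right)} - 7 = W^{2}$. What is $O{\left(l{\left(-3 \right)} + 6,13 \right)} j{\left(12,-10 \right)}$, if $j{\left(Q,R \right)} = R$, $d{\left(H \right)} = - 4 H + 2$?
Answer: $6370$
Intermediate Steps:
$d{\left(H \right)} = 2 - 4 H$
$l{\left(W \right)} = 7 + W^{2}$
$O{\left(V,P \right)} = P + P \left(2 - 4 P\right)$ ($O{\left(V,P \right)} = P \left(2 - 4 P\right) + P = P + P \left(2 - 4 P\right)$)
$O{\left(l{\left(-3 \right)} + 6,13 \right)} j{\left(12,-10 \right)} = 13 \left(3 - 52\right) \left(-10\right) = 13 \left(-49\right) \left(-10\right) = \left(-637\right) \left(-10\right) = 6370$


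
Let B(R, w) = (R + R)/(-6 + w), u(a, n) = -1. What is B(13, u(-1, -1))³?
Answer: -17576/343 ≈ -51.242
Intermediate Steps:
B(R, w) = 2*R/(-6 + w) (B(R, w) = (2*R)/(-6 + w) = 2*R/(-6 + w))
B(13, u(-1, -1))³ = (2*13/(-6 - 1))³ = (2*13/(-7))³ = (2*13*(-⅐))³ = (-26/7)³ = -17576/343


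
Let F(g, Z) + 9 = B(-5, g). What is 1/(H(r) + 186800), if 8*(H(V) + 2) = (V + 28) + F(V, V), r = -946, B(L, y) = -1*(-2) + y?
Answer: 8/1492513 ≈ 5.3601e-6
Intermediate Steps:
B(L, y) = 2 + y
F(g, Z) = -7 + g (F(g, Z) = -9 + (2 + g) = -7 + g)
H(V) = 5/8 + V/4 (H(V) = -2 + ((V + 28) + (-7 + V))/8 = -2 + ((28 + V) + (-7 + V))/8 = -2 + (21 + 2*V)/8 = -2 + (21/8 + V/4) = 5/8 + V/4)
1/(H(r) + 186800) = 1/((5/8 + (1/4)*(-946)) + 186800) = 1/((5/8 - 473/2) + 186800) = 1/(-1887/8 + 186800) = 1/(1492513/8) = 8/1492513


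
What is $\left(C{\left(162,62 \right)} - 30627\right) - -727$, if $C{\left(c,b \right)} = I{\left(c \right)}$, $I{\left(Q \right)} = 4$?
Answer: $-29896$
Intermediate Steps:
$C{\left(c,b \right)} = 4$
$\left(C{\left(162,62 \right)} - 30627\right) - -727 = \left(4 - 30627\right) - -727 = -30623 + \left(-9811 + 10538\right) = -30623 + 727 = -29896$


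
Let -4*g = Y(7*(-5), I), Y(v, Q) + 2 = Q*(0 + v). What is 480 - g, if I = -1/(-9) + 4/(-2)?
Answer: 17857/36 ≈ 496.03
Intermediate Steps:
I = -17/9 (I = -1*(-1/9) + 4*(-1/2) = 1/9 - 2 = -17/9 ≈ -1.8889)
Y(v, Q) = -2 + Q*v (Y(v, Q) = -2 + Q*(0 + v) = -2 + Q*v)
g = -577/36 (g = -(-2 - 119*(-5)/9)/4 = -(-2 - 17/9*(-35))/4 = -(-2 + 595/9)/4 = -1/4*577/9 = -577/36 ≈ -16.028)
480 - g = 480 - 1*(-577/36) = 480 + 577/36 = 17857/36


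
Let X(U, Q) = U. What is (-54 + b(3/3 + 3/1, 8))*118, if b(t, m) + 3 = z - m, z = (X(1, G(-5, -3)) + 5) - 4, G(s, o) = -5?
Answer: -7434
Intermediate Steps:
z = 2 (z = (1 + 5) - 4 = 6 - 4 = 2)
b(t, m) = -1 - m (b(t, m) = -3 + (2 - m) = -1 - m)
(-54 + b(3/3 + 3/1, 8))*118 = (-54 + (-1 - 1*8))*118 = (-54 + (-1 - 8))*118 = (-54 - 9)*118 = -63*118 = -7434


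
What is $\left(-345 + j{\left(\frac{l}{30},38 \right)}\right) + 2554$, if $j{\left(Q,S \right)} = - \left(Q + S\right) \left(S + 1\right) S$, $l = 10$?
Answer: $-54601$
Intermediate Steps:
$j{\left(Q,S \right)} = - S \left(1 + S\right) \left(Q + S\right)$ ($j{\left(Q,S \right)} = - \left(Q + S\right) \left(1 + S\right) S = - \left(1 + S\right) \left(Q + S\right) S = - S \left(1 + S\right) \left(Q + S\right)$)
$\left(-345 + j{\left(\frac{l}{30},38 \right)}\right) + 2554 = \left(-345 - 38 \left(\frac{10}{30} + 38 + 38^{2} + \frac{10}{30} \cdot 38\right)\right) + 2554 = \left(-345 - 38 \left(10 \cdot \frac{1}{30} + 38 + 1444 + 10 \cdot \frac{1}{30} \cdot 38\right)\right) + 2554 = \left(-345 - 38 \left(\frac{1}{3} + 38 + 1444 + \frac{1}{3} \cdot 38\right)\right) + 2554 = \left(-345 - 38 \left(\frac{1}{3} + 38 + 1444 + \frac{38}{3}\right)\right) + 2554 = \left(-345 - 38 \cdot 1495\right) + 2554 = \left(-345 - 56810\right) + 2554 = -57155 + 2554 = -54601$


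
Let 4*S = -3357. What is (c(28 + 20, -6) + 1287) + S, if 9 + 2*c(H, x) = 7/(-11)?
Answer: 19489/44 ≈ 442.93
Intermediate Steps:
S = -3357/4 (S = (¼)*(-3357) = -3357/4 ≈ -839.25)
c(H, x) = -53/11 (c(H, x) = -9/2 + (7/(-11))/2 = -9/2 + (7*(-1/11))/2 = -9/2 + (½)*(-7/11) = -9/2 - 7/22 = -53/11)
(c(28 + 20, -6) + 1287) + S = (-53/11 + 1287) - 3357/4 = 14104/11 - 3357/4 = 19489/44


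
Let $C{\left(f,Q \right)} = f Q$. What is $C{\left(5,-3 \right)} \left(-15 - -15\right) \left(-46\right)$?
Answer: $0$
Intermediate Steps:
$C{\left(f,Q \right)} = Q f$
$C{\left(5,-3 \right)} \left(-15 - -15\right) \left(-46\right) = \left(-3\right) 5 \left(-15 - -15\right) \left(-46\right) = - 15 \left(-15 + 15\right) \left(-46\right) = \left(-15\right) 0 \left(-46\right) = 0 \left(-46\right) = 0$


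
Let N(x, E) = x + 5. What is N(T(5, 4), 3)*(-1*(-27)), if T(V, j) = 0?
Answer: 135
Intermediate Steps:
N(x, E) = 5 + x
N(T(5, 4), 3)*(-1*(-27)) = (5 + 0)*(-1*(-27)) = 5*27 = 135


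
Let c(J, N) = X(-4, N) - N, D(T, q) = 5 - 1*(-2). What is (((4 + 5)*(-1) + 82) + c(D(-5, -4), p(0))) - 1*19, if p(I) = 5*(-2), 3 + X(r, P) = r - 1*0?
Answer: 57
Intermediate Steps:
D(T, q) = 7 (D(T, q) = 5 + 2 = 7)
X(r, P) = -3 + r (X(r, P) = -3 + (r - 1*0) = -3 + (r + 0) = -3 + r)
p(I) = -10
c(J, N) = -7 - N (c(J, N) = (-3 - 4) - N = -7 - N)
(((4 + 5)*(-1) + 82) + c(D(-5, -4), p(0))) - 1*19 = (((4 + 5)*(-1) + 82) + (-7 - 1*(-10))) - 1*19 = ((9*(-1) + 82) + (-7 + 10)) - 19 = ((-9 + 82) + 3) - 19 = (73 + 3) - 19 = 76 - 19 = 57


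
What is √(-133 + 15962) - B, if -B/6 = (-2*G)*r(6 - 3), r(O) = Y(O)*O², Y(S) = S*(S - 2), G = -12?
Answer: 3888 + √15829 ≈ 4013.8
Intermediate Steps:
Y(S) = S*(-2 + S)
r(O) = O³*(-2 + O) (r(O) = (O*(-2 + O))*O² = O³*(-2 + O))
B = -3888 (B = -6*(-2*(-12))*(6 - 3)³*(-2 + (6 - 3)) = -144*3³*(-2 + 3) = -144*27*1 = -144*27 = -6*648 = -3888)
√(-133 + 15962) - B = √(-133 + 15962) - 1*(-3888) = √15829 + 3888 = 3888 + √15829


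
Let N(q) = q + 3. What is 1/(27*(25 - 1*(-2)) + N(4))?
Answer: 1/736 ≈ 0.0013587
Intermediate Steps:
N(q) = 3 + q
1/(27*(25 - 1*(-2)) + N(4)) = 1/(27*(25 - 1*(-2)) + (3 + 4)) = 1/(27*(25 + 2) + 7) = 1/(27*27 + 7) = 1/(729 + 7) = 1/736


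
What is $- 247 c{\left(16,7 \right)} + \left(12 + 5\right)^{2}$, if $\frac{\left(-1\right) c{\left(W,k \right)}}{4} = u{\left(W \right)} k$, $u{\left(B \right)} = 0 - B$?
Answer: $-110367$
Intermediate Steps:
$u{\left(B \right)} = - B$
$c{\left(W,k \right)} = 4 W k$ ($c{\left(W,k \right)} = - 4 - W k = - 4 \left(- W k\right) = 4 W k$)
$- 247 c{\left(16,7 \right)} + \left(12 + 5\right)^{2} = - 247 \cdot 4 \cdot 16 \cdot 7 + \left(12 + 5\right)^{2} = \left(-247\right) 448 + 17^{2} = -110656 + 289 = -110367$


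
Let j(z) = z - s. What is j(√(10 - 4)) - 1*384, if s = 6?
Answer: -390 + √6 ≈ -387.55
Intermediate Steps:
j(z) = -6 + z (j(z) = z - 1*6 = z - 6 = -6 + z)
j(√(10 - 4)) - 1*384 = (-6 + √(10 - 4)) - 1*384 = (-6 + √6) - 384 = -390 + √6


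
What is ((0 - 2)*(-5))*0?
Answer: 0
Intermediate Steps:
((0 - 2)*(-5))*0 = -2*(-5)*0 = 10*0 = 0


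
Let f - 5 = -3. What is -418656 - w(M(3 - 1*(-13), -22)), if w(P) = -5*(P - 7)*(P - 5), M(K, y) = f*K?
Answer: -415281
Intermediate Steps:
f = 2 (f = 5 - 3 = 2)
M(K, y) = 2*K
w(P) = -5*(-7 + P)*(-5 + P)
-418656 - w(M(3 - 1*(-13), -22)) = -418656 - (-175 - 5*4*(3 - 1*(-13))² + 60*(2*(3 - 1*(-13)))) = -418656 - (-175 - 5*4*(3 + 13)² + 60*(2*(3 + 13))) = -418656 - (-175 - 5*(2*16)² + 60*(2*16)) = -418656 - (-175 - 5*32² + 60*32) = -418656 - (-175 - 5*1024 + 1920) = -418656 - (-175 - 5120 + 1920) = -418656 - 1*(-3375) = -418656 + 3375 = -415281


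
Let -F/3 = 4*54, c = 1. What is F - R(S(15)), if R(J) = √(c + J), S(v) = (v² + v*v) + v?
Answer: -648 - √466 ≈ -669.59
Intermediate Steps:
S(v) = v + 2*v² (S(v) = (v² + v²) + v = 2*v² + v = v + 2*v²)
R(J) = √(1 + J)
F = -648 (F = -12*54 = -3*216 = -648)
F - R(S(15)) = -648 - √(1 + 15*(1 + 2*15)) = -648 - √(1 + 15*(1 + 30)) = -648 - √(1 + 15*31) = -648 - √(1 + 465) = -648 - √466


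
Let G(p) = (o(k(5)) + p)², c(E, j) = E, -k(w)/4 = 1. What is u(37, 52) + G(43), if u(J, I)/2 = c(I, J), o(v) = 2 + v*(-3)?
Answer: 3353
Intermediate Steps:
k(w) = -4 (k(w) = -4*1 = -4)
o(v) = 2 - 3*v
u(J, I) = 2*I
G(p) = (14 + p)² (G(p) = ((2 - 3*(-4)) + p)² = ((2 + 12) + p)² = (14 + p)²)
u(37, 52) + G(43) = 2*52 + (14 + 43)² = 104 + 57² = 104 + 3249 = 3353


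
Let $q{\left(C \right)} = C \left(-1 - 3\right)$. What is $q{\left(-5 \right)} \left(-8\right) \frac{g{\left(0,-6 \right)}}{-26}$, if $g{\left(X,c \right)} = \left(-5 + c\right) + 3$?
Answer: $- \frac{640}{13} \approx -49.231$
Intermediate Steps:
$g{\left(X,c \right)} = -2 + c$
$q{\left(C \right)} = - 4 C$ ($q{\left(C \right)} = C \left(-4\right) = - 4 C$)
$q{\left(-5 \right)} \left(-8\right) \frac{g{\left(0,-6 \right)}}{-26} = \left(-4\right) \left(-5\right) \left(-8\right) \frac{-2 - 6}{-26} = 20 \left(-8\right) \left(\left(-8\right) \left(- \frac{1}{26}\right)\right) = \left(-160\right) \frac{4}{13} = - \frac{640}{13}$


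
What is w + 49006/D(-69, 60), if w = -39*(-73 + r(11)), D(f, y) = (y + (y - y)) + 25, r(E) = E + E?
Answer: 218071/85 ≈ 2565.5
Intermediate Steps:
r(E) = 2*E
D(f, y) = 25 + y (D(f, y) = (y + 0) + 25 = y + 25 = 25 + y)
w = 1989 (w = -39*(-73 + 2*11) = -39*(-73 + 22) = -39*(-51) = 1989)
w + 49006/D(-69, 60) = 1989 + 49006/(25 + 60) = 1989 + 49006/85 = 218071/85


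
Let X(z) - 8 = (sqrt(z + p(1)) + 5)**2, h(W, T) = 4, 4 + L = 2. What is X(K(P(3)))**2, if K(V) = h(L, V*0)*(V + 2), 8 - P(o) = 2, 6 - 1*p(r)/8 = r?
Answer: 18225 + 12600*sqrt(2) ≈ 36044.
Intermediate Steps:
L = -2 (L = -4 + 2 = -2)
p(r) = 48 - 8*r
P(o) = 6 (P(o) = 8 - 1*2 = 8 - 2 = 6)
K(V) = 8 + 4*V (K(V) = 4*(V + 2) = 4*(2 + V) = 8 + 4*V)
X(z) = 8 + (5 + sqrt(40 + z))**2 (X(z) = 8 + (sqrt(z + (48 - 8*1)) + 5)**2 = 8 + (sqrt(z + (48 - 8)) + 5)**2 = 8 + (sqrt(z + 40) + 5)**2 = 8 + (sqrt(40 + z) + 5)**2 = 8 + (5 + sqrt(40 + z))**2)
X(K(P(3)))**2 = (8 + (5 + sqrt(40 + (8 + 4*6)))**2)**2 = (8 + (5 + sqrt(40 + (8 + 24)))**2)**2 = (8 + (5 + sqrt(40 + 32))**2)**2 = (8 + (5 + sqrt(72))**2)**2 = (8 + (5 + 6*sqrt(2))**2)**2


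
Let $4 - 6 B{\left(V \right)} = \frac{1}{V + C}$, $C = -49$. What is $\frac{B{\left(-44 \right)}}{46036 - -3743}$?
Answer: $\frac{373}{27776682} \approx 1.3429 \cdot 10^{-5}$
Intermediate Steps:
$B{\left(V \right)} = \frac{2}{3} - \frac{1}{6 \left(-49 + V\right)}$ ($B{\left(V \right)} = \frac{2}{3} - \frac{1}{6 \left(V - 49\right)} = \frac{2}{3} - \frac{1}{6 \left(-49 + V\right)}$)
$\frac{B{\left(-44 \right)}}{46036 - -3743} = \frac{\frac{1}{6} \frac{1}{-49 - 44} \left(-197 + 4 \left(-44\right)\right)}{46036 - -3743} = \frac{\frac{1}{6} \frac{1}{-93} \left(-197 - 176\right)}{46036 + 3743} = \frac{\frac{1}{6} \left(- \frac{1}{93}\right) \left(-373\right)}{49779} = \frac{373}{558} \cdot \frac{1}{49779} = \frac{373}{27776682}$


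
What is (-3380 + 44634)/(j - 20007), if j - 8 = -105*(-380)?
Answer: 41254/19901 ≈ 2.0730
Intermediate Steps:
j = 39908 (j = 8 - 105*(-380) = 8 + 39900 = 39908)
(-3380 + 44634)/(j - 20007) = (-3380 + 44634)/(39908 - 20007) = 41254/19901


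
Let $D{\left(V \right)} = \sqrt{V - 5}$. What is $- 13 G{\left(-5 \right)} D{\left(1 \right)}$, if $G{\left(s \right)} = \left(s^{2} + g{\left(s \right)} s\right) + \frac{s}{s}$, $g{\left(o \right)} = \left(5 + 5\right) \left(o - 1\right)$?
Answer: $- 8476 i \approx - 8476.0 i$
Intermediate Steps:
$g{\left(o \right)} = -10 + 10 o$ ($g{\left(o \right)} = 10 \left(-1 + o\right) = -10 + 10 o$)
$G{\left(s \right)} = 1 + s^{2} + s \left(-10 + 10 s\right)$ ($G{\left(s \right)} = \left(s^{2} + \left(-10 + 10 s\right) s\right) + \frac{s}{s} = \left(s^{2} + s \left(-10 + 10 s\right)\right) + 1 = 1 + s^{2} + s \left(-10 + 10 s\right)$)
$D{\left(V \right)} = \sqrt{-5 + V}$
$- 13 G{\left(-5 \right)} D{\left(1 \right)} = - 13 \left(1 - -50 + 11 \left(-5\right)^{2}\right) \sqrt{-5 + 1} = - 13 \left(1 + 50 + 11 \cdot 25\right) \sqrt{-4} = - 13 \left(1 + 50 + 275\right) 2 i = \left(-13\right) 326 \cdot 2 i = - 4238 \cdot 2 i = - 8476 i$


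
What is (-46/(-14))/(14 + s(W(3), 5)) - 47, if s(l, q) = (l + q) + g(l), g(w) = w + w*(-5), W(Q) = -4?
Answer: -10176/217 ≈ -46.894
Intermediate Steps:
g(w) = -4*w (g(w) = w - 5*w = -4*w)
s(l, q) = q - 3*l (s(l, q) = (l + q) - 4*l = q - 3*l)
(-46/(-14))/(14 + s(W(3), 5)) - 47 = (-46/(-14))/(14 + (5 - 3*(-4))) - 47 = (-46*(-1/14))/(14 + (5 + 12)) - 47 = 23/(7*(14 + 17)) - 47 = (23/7)/31 - 47 = (23/7)*(1/31) - 47 = 23/217 - 47 = -10176/217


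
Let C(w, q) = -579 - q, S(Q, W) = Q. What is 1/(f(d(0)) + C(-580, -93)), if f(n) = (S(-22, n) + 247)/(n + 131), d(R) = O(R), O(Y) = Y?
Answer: -131/63441 ≈ -0.0020649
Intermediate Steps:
d(R) = R
f(n) = 225/(131 + n) (f(n) = (-22 + 247)/(n + 131) = 225/(131 + n))
1/(f(d(0)) + C(-580, -93)) = 1/(225/(131 + 0) + (-579 - 1*(-93))) = 1/(225/131 + (-579 + 93)) = 1/(225*(1/131) - 486) = 1/(225/131 - 486) = 1/(-63441/131) = -131/63441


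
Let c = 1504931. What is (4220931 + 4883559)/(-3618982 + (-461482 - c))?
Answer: -1820898/1117079 ≈ -1.6301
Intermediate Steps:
(4220931 + 4883559)/(-3618982 + (-461482 - c)) = (4220931 + 4883559)/(-3618982 + (-461482 - 1*1504931)) = 9104490/(-3618982 + (-461482 - 1504931)) = 9104490/(-3618982 - 1966413) = 9104490/(-5585395) = 9104490*(-1/5585395) = -1820898/1117079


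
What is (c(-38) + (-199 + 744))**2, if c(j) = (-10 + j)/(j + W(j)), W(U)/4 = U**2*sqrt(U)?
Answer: (-94139195377159*I + 32672261680*sqrt(38))/(361*(-877951*I + 304*sqrt(38))) ≈ 2.9703e+5 + 1.4694*I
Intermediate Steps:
W(U) = 4*U**(5/2) (W(U) = 4*(U**2*sqrt(U)) = 4*U**(5/2))
c(j) = (-10 + j)/(j + 4*j**(5/2))
(c(-38) + (-199 + 744))**2 = ((-10 - 38)/(-38 + 4*(-38)**(5/2)) + (-199 + 744))**2 = (-48/(-38 + 4*(1444*I*sqrt(38))) + 545)**2 = (-48/(-38 + 5776*I*sqrt(38)) + 545)**2 = (545 - 48/(-38 + 5776*I*sqrt(38)))**2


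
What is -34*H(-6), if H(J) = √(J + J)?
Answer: -68*I*√3 ≈ -117.78*I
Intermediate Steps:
H(J) = √2*√J (H(J) = √(2*J) = √2*√J)
-34*H(-6) = -34*√2*√(-6) = -34*√2*I*√6 = -68*I*√3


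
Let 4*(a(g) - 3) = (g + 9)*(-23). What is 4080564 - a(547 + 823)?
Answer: 16353961/4 ≈ 4.0885e+6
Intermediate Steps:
a(g) = -195/4 - 23*g/4 (a(g) = 3 + ((g + 9)*(-23))/4 = 3 + ((9 + g)*(-23))/4 = 3 + (-207 - 23*g)/4 = 3 + (-207/4 - 23*g/4) = -195/4 - 23*g/4)
4080564 - a(547 + 823) = 4080564 - (-195/4 - 23*(547 + 823)/4) = 4080564 - (-195/4 - 23/4*1370) = 4080564 - (-195/4 - 15755/2) = 4080564 - 1*(-31705/4) = 4080564 + 31705/4 = 16353961/4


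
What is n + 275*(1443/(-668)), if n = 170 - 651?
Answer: -718133/668 ≈ -1075.0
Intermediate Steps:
n = -481
n + 275*(1443/(-668)) = -481 + 275*(1443/(-668)) = -481 + 275*(1443*(-1/668)) = -481 + 275*(-1443/668) = -481 - 396825/668 = -718133/668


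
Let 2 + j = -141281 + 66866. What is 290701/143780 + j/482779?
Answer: 129644661819/69413964620 ≈ 1.8677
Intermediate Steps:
j = -74417 (j = -2 + (-141281 + 66866) = -2 - 74415 = -74417)
290701/143780 + j/482779 = 290701/143780 - 74417/482779 = 129644661819/69413964620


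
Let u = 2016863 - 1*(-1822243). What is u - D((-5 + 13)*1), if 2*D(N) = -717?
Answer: 7678929/2 ≈ 3.8395e+6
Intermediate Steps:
u = 3839106 (u = 2016863 + 1822243 = 3839106)
D(N) = -717/2 (D(N) = (1/2)*(-717) = -717/2)
u - D((-5 + 13)*1) = 3839106 - 1*(-717/2) = 3839106 + 717/2 = 7678929/2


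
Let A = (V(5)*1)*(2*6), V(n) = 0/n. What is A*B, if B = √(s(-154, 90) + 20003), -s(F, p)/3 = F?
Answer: 0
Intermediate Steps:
s(F, p) = -3*F
V(n) = 0
B = √20465 (B = √(-3*(-154) + 20003) = √(462 + 20003) = √20465 ≈ 143.06)
A = 0 (A = (0*1)*(2*6) = 0*12 = 0)
A*B = 0*√20465 = 0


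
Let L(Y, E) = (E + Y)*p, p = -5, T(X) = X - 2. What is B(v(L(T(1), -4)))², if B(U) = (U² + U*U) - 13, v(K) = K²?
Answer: 610331250169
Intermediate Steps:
T(X) = -2 + X
L(Y, E) = -5*E - 5*Y (L(Y, E) = (E + Y)*(-5) = -5*E - 5*Y)
B(U) = -13 + 2*U² (B(U) = (U² + U²) - 13 = 2*U² - 13 = -13 + 2*U²)
B(v(L(T(1), -4)))² = (-13 + 2*((-5*(-4) - 5*(-2 + 1))²)²)² = (-13 + 2*((20 - 5*(-1))²)²)² = (-13 + 2*((20 + 5)²)²)² = (-13 + 2*(25²)²)² = (-13 + 2*625²)² = (-13 + 2*390625)² = (-13 + 781250)² = 781237² = 610331250169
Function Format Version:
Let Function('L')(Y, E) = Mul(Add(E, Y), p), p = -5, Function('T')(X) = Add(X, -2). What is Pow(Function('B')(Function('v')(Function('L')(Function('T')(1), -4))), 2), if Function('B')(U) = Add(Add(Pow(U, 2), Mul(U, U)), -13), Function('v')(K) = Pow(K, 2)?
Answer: 610331250169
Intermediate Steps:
Function('T')(X) = Add(-2, X)
Function('L')(Y, E) = Add(Mul(-5, E), Mul(-5, Y)) (Function('L')(Y, E) = Mul(Add(E, Y), -5) = Add(Mul(-5, E), Mul(-5, Y)))
Function('B')(U) = Add(-13, Mul(2, Pow(U, 2))) (Function('B')(U) = Add(Add(Pow(U, 2), Pow(U, 2)), -13) = Add(Mul(2, Pow(U, 2)), -13) = Add(-13, Mul(2, Pow(U, 2))))
Pow(Function('B')(Function('v')(Function('L')(Function('T')(1), -4))), 2) = Pow(Add(-13, Mul(2, Pow(Pow(Add(Mul(-5, -4), Mul(-5, Add(-2, 1))), 2), 2))), 2) = Pow(Add(-13, Mul(2, Pow(Pow(Add(20, Mul(-5, -1)), 2), 2))), 2) = Pow(Add(-13, Mul(2, Pow(Pow(Add(20, 5), 2), 2))), 2) = Pow(Add(-13, Mul(2, Pow(Pow(25, 2), 2))), 2) = Pow(Add(-13, Mul(2, Pow(625, 2))), 2) = Pow(Add(-13, Mul(2, 390625)), 2) = Pow(Add(-13, 781250), 2) = Pow(781237, 2) = 610331250169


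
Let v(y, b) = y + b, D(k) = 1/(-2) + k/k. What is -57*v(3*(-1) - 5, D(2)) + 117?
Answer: 1089/2 ≈ 544.50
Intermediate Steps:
D(k) = 1/2 (D(k) = 1*(-1/2) + 1 = -1/2 + 1 = 1/2)
v(y, b) = b + y
-57*v(3*(-1) - 5, D(2)) + 117 = -57*(1/2 + (3*(-1) - 5)) + 117 = -57*(1/2 + (-3 - 5)) + 117 = -57*(1/2 - 8) + 117 = -57*(-15/2) + 117 = 855/2 + 117 = 1089/2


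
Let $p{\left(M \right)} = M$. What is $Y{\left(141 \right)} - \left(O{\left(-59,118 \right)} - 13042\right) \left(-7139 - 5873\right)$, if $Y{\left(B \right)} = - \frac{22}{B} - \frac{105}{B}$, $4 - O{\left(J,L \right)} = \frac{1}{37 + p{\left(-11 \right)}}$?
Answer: $- \frac{310970204845}{1833} \approx -1.6965 \cdot 10^{8}$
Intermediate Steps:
$O{\left(J,L \right)} = \frac{103}{26}$ ($O{\left(J,L \right)} = 4 - \frac{1}{37 - 11} = 4 - \frac{1}{26} = \frac{103}{26}$)
$Y{\left(B \right)} = - \frac{127}{B}$
$Y{\left(141 \right)} - \left(O{\left(-59,118 \right)} - 13042\right) \left(-7139 - 5873\right) = - \frac{127}{141} - \left(\frac{103}{26} - 13042\right) \left(-7139 - 5873\right) = \left(-127\right) \frac{1}{141} - \left(- \frac{338989}{26}\right) \left(-13012\right) = - \frac{127}{141} - \frac{2205462434}{13} = - \frac{310970204845}{1833}$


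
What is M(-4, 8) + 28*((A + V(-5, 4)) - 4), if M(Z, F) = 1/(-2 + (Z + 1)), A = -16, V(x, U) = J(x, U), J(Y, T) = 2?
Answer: -2521/5 ≈ -504.20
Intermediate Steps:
V(x, U) = 2
M(Z, F) = 1/(-1 + Z) (M(Z, F) = 1/(-2 + (1 + Z)) = 1/(-1 + Z))
M(-4, 8) + 28*((A + V(-5, 4)) - 4) = 1/(-1 - 4) + 28*((-16 + 2) - 4) = 1/(-5) + 28*(-14 - 4) = -⅕ + 28*(-18) = -⅕ - 504 = -2521/5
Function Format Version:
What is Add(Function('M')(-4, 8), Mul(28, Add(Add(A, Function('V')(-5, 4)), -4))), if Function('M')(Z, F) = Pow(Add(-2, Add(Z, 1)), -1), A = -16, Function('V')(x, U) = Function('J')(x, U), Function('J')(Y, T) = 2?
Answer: Rational(-2521, 5) ≈ -504.20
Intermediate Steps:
Function('V')(x, U) = 2
Function('M')(Z, F) = Pow(Add(-1, Z), -1) (Function('M')(Z, F) = Pow(Add(-2, Add(1, Z)), -1) = Pow(Add(-1, Z), -1))
Add(Function('M')(-4, 8), Mul(28, Add(Add(A, Function('V')(-5, 4)), -4))) = Add(Pow(Add(-1, -4), -1), Mul(28, Add(Add(-16, 2), -4))) = Add(Pow(-5, -1), Mul(28, Add(-14, -4))) = Add(Rational(-1, 5), Mul(28, -18)) = Add(Rational(-1, 5), -504) = Rational(-2521, 5)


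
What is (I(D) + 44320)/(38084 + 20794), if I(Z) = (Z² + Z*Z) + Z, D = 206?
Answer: 64699/29439 ≈ 2.1977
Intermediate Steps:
I(Z) = Z + 2*Z² (I(Z) = (Z² + Z²) + Z = 2*Z² + Z = Z + 2*Z²)
(I(D) + 44320)/(38084 + 20794) = (206*(1 + 2*206) + 44320)/(38084 + 20794) = (206*(1 + 412) + 44320)/58878 = (206*413 + 44320)*(1/58878) = (85078 + 44320)*(1/58878) = 129398*(1/58878) = 64699/29439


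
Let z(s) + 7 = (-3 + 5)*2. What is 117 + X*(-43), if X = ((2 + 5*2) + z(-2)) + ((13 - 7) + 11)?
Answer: -1001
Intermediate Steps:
z(s) = -3 (z(s) = -7 + (-3 + 5)*2 = -7 + 2*2 = -7 + 4 = -3)
X = 26 (X = ((2 + 5*2) - 3) + ((13 - 7) + 11) = ((2 + 10) - 3) + (6 + 11) = (12 - 3) + 17 = 9 + 17 = 26)
117 + X*(-43) = 117 + 26*(-43) = 117 - 1118 = -1001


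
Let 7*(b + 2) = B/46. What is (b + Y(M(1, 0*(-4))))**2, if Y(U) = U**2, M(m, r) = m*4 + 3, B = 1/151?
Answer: 5222299005225/2364098884 ≈ 2209.0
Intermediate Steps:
B = 1/151 ≈ 0.0066225
b = -97243/48622 (b = -2 + ((1/151)/46)/7 = -2 + ((1/151)*(1/46))/7 = -2 + (1/7)*(1/6946) = -2 + 1/48622 = -97243/48622 ≈ -2.0000)
M(m, r) = 3 + 4*m (M(m, r) = 4*m + 3 = 3 + 4*m)
(b + Y(M(1, 0*(-4))))**2 = (-97243/48622 + (3 + 4*1)**2)**2 = (-97243/48622 + (3 + 4)**2)**2 = (-97243/48622 + 7**2)**2 = (-97243/48622 + 49)**2 = (2285235/48622)**2 = 5222299005225/2364098884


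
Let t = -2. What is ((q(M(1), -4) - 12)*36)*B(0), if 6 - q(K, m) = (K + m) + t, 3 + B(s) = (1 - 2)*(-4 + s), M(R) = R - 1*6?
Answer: 180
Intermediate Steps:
M(R) = -6 + R (M(R) = R - 6 = -6 + R)
B(s) = 1 - s (B(s) = -3 + (1 - 2)*(-4 + s) = -3 - (-4 + s) = -3 + (4 - s) = 1 - s)
q(K, m) = 8 - K - m (q(K, m) = 6 - ((K + m) - 2) = 6 - (-2 + K + m) = 6 + (2 - K - m) = 8 - K - m)
((q(M(1), -4) - 12)*36)*B(0) = (((8 - (-6 + 1) - 1*(-4)) - 12)*36)*(1 - 1*0) = (((8 - 1*(-5) + 4) - 12)*36)*(1 + 0) = (((8 + 5 + 4) - 12)*36)*1 = ((17 - 12)*36)*1 = (5*36)*1 = 180*1 = 180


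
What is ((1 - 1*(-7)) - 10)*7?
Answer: -14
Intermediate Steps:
((1 - 1*(-7)) - 10)*7 = ((1 + 7) - 10)*7 = (8 - 10)*7 = -2*7 = -14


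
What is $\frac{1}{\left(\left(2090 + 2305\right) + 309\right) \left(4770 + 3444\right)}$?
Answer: $\frac{1}{38638656} \approx 2.5881 \cdot 10^{-8}$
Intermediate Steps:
$\frac{1}{\left(\left(2090 + 2305\right) + 309\right) \left(4770 + 3444\right)} = \frac{1}{\left(4395 + 309\right) 8214} = \frac{1}{4704 \cdot 8214} = \frac{1}{38638656}$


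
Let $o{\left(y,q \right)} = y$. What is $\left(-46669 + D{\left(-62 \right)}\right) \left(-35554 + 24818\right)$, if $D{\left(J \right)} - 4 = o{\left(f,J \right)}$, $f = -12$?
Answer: $501124272$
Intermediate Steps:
$D{\left(J \right)} = -8$ ($D{\left(J \right)} = 4 - 12 = -8$)
$\left(-46669 + D{\left(-62 \right)}\right) \left(-35554 + 24818\right) = \left(-46669 - 8\right) \left(-35554 + 24818\right) = \left(-46677\right) \left(-10736\right) = 501124272$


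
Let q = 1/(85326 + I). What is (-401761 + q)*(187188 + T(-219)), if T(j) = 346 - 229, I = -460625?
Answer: -28241941840949700/375299 ≈ -7.5252e+10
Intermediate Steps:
T(j) = 117
q = -1/375299 (q = 1/(85326 - 460625) = 1/(-375299) = -1/375299 ≈ -2.6645e-6)
(-401761 + q)*(187188 + T(-219)) = (-401761 - 1/375299)*(187188 + 117) = -150780501540/375299*187305 = -28241941840949700/375299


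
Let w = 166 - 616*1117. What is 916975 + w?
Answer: 229069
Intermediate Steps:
w = -687906 (w = 166 - 688072 = -687906)
916975 + w = 916975 - 687906 = 229069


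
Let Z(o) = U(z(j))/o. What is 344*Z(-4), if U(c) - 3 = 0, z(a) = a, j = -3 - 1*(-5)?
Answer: -258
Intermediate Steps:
j = 2 (j = -3 + 5 = 2)
U(c) = 3 (U(c) = 3 + 0 = 3)
Z(o) = 3/o
344*Z(-4) = 344*(3/(-4)) = 344*(3*(-1/4)) = 344*(-3/4) = -258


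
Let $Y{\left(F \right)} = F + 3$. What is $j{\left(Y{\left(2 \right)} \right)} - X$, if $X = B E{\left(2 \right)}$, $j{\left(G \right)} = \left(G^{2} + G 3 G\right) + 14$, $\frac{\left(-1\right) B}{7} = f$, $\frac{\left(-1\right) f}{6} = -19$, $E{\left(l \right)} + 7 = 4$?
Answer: $-2280$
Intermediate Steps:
$E{\left(l \right)} = -3$ ($E{\left(l \right)} = -7 + 4 = -3$)
$f = 114$ ($f = \left(-6\right) \left(-19\right) = 114$)
$Y{\left(F \right)} = 3 + F$
$B = -798$ ($B = \left(-7\right) 114 = -798$)
$j{\left(G \right)} = 14 + 4 G^{2}$ ($j{\left(G \right)} = \left(G^{2} + 3 G G\right) + 14 = \left(G^{2} + 3 G^{2}\right) + 14 = 4 G^{2} + 14 = 14 + 4 G^{2}$)
$X = 2394$ ($X = \left(-798\right) \left(-3\right) = 2394$)
$j{\left(Y{\left(2 \right)} \right)} - X = \left(14 + 4 \left(3 + 2\right)^{2}\right) - 2394 = \left(14 + 4 \cdot 5^{2}\right) - 2394 = \left(14 + 4 \cdot 25\right) - 2394 = \left(14 + 100\right) - 2394 = 114 - 2394 = -2280$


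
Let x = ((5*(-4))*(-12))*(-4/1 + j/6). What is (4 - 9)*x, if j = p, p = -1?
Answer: 5000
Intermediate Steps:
j = -1
x = -1000 (x = ((5*(-4))*(-12))*(-4/1 - 1/6) = (-20*(-12))*(-4*1 - 1*⅙) = 240*(-4 - ⅙) = 240*(-25/6) = -1000)
(4 - 9)*x = (4 - 9)*(-1000) = -5*(-1000) = 5000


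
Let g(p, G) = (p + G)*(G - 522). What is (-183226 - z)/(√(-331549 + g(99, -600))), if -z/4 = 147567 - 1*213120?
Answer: -63634*√230573/32939 ≈ -927.65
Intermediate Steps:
z = 262212 (z = -4*(147567 - 1*213120) = -4*(147567 - 213120) = -4*(-65553) = 262212)
g(p, G) = (-522 + G)*(G + p) (g(p, G) = (G + p)*(-522 + G) = (-522 + G)*(G + p))
(-183226 - z)/(√(-331549 + g(99, -600))) = (-183226 - 1*262212)/(√(-331549 + ((-600)² - 522*(-600) - 522*99 - 600*99))) = (-183226 - 262212)/(√(-331549 + (360000 + 313200 - 51678 - 59400))) = -445438/√(-331549 + 562122) = -445438*√230573/230573 = -63634*√230573/32939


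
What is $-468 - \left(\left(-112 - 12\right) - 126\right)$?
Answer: $-218$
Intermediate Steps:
$-468 - \left(\left(-112 - 12\right) - 126\right) = -468 - \left(-124 - 126\right) = -468 - -250 = -468 + 250 = -218$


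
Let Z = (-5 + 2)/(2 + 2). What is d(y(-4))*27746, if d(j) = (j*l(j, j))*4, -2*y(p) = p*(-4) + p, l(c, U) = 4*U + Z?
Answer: 16481124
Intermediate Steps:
Z = -¾ (Z = -3/4 = -3*¼ = -¾ ≈ -0.75000)
l(c, U) = -¾ + 4*U (l(c, U) = 4*U - ¾ = -¾ + 4*U)
y(p) = 3*p/2 (y(p) = -(p*(-4) + p)/2 = -(-4*p + p)/2 = -(-3)*p/2 = 3*p/2)
d(j) = 4*j*(-¾ + 4*j) (d(j) = (j*(-¾ + 4*j))*4 = 4*j*(-¾ + 4*j))
d(y(-4))*27746 = (((3/2)*(-4))*(-3 + 16*((3/2)*(-4))))*27746 = -6*(-3 + 16*(-6))*27746 = -6*(-3 - 96)*27746 = -6*(-99)*27746 = 594*27746 = 16481124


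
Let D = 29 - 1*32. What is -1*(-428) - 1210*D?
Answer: 4058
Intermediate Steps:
D = -3 (D = 29 - 32 = -3)
-1*(-428) - 1210*D = -1*(-428) - 1210*(-3) = 428 + 3630 = 4058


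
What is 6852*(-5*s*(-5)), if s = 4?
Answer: 685200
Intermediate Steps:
6852*(-5*s*(-5)) = 6852*(-5*4*(-5)) = 6852*(-20*(-5)) = 6852*100 = 685200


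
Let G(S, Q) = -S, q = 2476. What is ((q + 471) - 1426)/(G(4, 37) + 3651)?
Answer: 1521/3647 ≈ 0.41706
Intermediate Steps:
((q + 471) - 1426)/(G(4, 37) + 3651) = ((2476 + 471) - 1426)/(-1*4 + 3651) = (2947 - 1426)/(-4 + 3651) = 1521/3647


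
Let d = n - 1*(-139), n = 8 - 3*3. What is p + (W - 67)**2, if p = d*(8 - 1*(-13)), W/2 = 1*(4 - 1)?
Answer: 6619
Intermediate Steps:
n = -1 (n = 8 - 9 = -1)
W = 6 (W = 2*(1*(4 - 1)) = 2*(1*3) = 2*3 = 6)
d = 138 (d = -1 - 1*(-139) = -1 + 139 = 138)
p = 2898 (p = 138*(8 - 1*(-13)) = 138*(8 + 13) = 138*21 = 2898)
p + (W - 67)**2 = 2898 + (6 - 67)**2 = 2898 + (-61)**2 = 2898 + 3721 = 6619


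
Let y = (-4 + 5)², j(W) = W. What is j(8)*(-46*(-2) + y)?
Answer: 744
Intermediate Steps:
y = 1 (y = 1² = 1)
j(8)*(-46*(-2) + y) = 8*(-46*(-2) + 1) = 8*(92 + 1) = 8*93 = 744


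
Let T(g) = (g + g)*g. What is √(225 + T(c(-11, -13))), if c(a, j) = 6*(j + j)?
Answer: 3*√5433 ≈ 221.13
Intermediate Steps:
c(a, j) = 12*j (c(a, j) = 6*(2*j) = 12*j)
T(g) = 2*g² (T(g) = (2*g)*g = 2*g²)
√(225 + T(c(-11, -13))) = √(225 + 2*(12*(-13))²) = √(225 + 2*(-156)²) = √(225 + 2*24336) = √(225 + 48672) = √48897 = 3*√5433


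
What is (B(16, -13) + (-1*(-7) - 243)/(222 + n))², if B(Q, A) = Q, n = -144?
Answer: 256036/1521 ≈ 168.33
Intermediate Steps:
(B(16, -13) + (-1*(-7) - 243)/(222 + n))² = (16 + (-1*(-7) - 243)/(222 - 144))² = (16 + (7 - 243)/78)² = (16 - 236*1/78)² = (16 - 118/39)² = (506/39)² = 256036/1521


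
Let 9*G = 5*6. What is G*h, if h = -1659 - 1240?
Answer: -28990/3 ≈ -9663.3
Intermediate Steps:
h = -2899
G = 10/3 (G = (5*6)/9 = (1/9)*30 = 10/3 ≈ 3.3333)
G*h = (10/3)*(-2899) = -28990/3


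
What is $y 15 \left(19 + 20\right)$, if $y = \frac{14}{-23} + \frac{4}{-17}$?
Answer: $- \frac{193050}{391} \approx -493.73$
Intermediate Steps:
$y = - \frac{330}{391}$ ($y = 14 \left(- \frac{1}{23}\right) + 4 \left(- \frac{1}{17}\right) = - \frac{14}{23} - \frac{4}{17} = - \frac{330}{391} \approx -0.84399$)
$y 15 \left(19 + 20\right) = \left(- \frac{330}{391}\right) 15 \left(19 + 20\right) = \left(- \frac{4950}{391}\right) 39 = - \frac{193050}{391}$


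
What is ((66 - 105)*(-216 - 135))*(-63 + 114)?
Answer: 698139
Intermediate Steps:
((66 - 105)*(-216 - 135))*(-63 + 114) = -39*(-351)*51 = 13689*51 = 698139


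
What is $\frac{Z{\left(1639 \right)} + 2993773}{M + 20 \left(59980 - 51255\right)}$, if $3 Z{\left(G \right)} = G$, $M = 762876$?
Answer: $\frac{4491479}{1406064} \approx 3.1944$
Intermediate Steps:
$Z{\left(G \right)} = \frac{G}{3}$
$\frac{Z{\left(1639 \right)} + 2993773}{M + 20 \left(59980 - 51255\right)} = \frac{\frac{1}{3} \cdot 1639 + 2993773}{762876 + 20 \left(59980 - 51255\right)} = \frac{\frac{1639}{3} + 2993773}{762876 + 20 \left(59980 - 51255\right)} = \frac{8982958}{3 \left(762876 + 20 \cdot 8725\right)} = \frac{8982958}{3 \left(762876 + 174500\right)} = \frac{8982958}{3 \cdot 937376} = \frac{8982958}{3} \cdot \frac{1}{937376} = \frac{4491479}{1406064}$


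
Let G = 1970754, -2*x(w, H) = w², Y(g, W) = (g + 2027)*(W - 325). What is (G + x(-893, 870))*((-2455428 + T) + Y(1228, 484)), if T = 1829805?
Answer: -169901804301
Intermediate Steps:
Y(g, W) = (-325 + W)*(2027 + g) (Y(g, W) = (2027 + g)*(-325 + W) = (-325 + W)*(2027 + g))
x(w, H) = -w²/2
(G + x(-893, 870))*((-2455428 + T) + Y(1228, 484)) = (1970754 - ½*(-893)²)*((-2455428 + 1829805) + (-658775 - 325*1228 + 2027*484 + 484*1228)) = (1970754 - ½*797449)*(-625623 + (-658775 - 399100 + 981068 + 594352)) = (1970754 - 797449/2)*(-625623 + 517545) = (3144059/2)*(-108078) = -169901804301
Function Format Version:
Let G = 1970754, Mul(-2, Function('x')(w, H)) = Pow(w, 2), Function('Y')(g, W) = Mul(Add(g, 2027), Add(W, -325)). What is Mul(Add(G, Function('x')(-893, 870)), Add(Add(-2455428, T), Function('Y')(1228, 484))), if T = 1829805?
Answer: -169901804301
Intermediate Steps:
Function('Y')(g, W) = Mul(Add(-325, W), Add(2027, g)) (Function('Y')(g, W) = Mul(Add(2027, g), Add(-325, W)) = Mul(Add(-325, W), Add(2027, g)))
Function('x')(w, H) = Mul(Rational(-1, 2), Pow(w, 2))
Mul(Add(G, Function('x')(-893, 870)), Add(Add(-2455428, T), Function('Y')(1228, 484))) = Mul(Add(1970754, Mul(Rational(-1, 2), Pow(-893, 2))), Add(Add(-2455428, 1829805), Add(-658775, Mul(-325, 1228), Mul(2027, 484), Mul(484, 1228)))) = Mul(Add(1970754, Mul(Rational(-1, 2), 797449)), Add(-625623, Add(-658775, -399100, 981068, 594352))) = Mul(Add(1970754, Rational(-797449, 2)), Add(-625623, 517545)) = Mul(Rational(3144059, 2), -108078) = -169901804301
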